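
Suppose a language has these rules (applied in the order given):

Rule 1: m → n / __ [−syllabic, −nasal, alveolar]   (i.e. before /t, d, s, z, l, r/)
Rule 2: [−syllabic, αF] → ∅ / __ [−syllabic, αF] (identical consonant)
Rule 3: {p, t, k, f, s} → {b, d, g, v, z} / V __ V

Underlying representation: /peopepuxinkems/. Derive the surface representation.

peobebuxinkens

Rule 1 (nasal place assimilation): /m/ precedes the alveolar consonant /s/, so it assimilates in place to [n]. /peopepuxinkems/ → peopepuxinkens.
Rule 2 (degemination): no segment meets the environment; /peopepuxinkens/ is unchanged.
Rule 3 (intervocalic voicing): /p/ is a voiceless obstruent between vowels /o/ and /e/, so it voices to [b]. /p/ is a voiceless obstruent between vowels /e/ and /u/, so it voices to [b]. /peopepuxinkens/ → peobebuxinkens.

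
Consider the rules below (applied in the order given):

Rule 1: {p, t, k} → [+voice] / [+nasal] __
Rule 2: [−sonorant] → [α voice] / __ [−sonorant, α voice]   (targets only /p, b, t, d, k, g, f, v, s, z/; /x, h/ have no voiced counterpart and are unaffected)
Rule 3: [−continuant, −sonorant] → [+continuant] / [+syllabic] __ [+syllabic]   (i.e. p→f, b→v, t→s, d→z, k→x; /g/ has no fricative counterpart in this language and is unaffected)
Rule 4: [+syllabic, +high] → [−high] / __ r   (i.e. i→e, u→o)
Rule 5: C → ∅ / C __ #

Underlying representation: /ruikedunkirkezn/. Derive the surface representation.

ruixezungerkez

Rule 1 (post-nasal voicing): /k/ is a voiceless stop immediately after the nasal /n/, so it voices to [g]. /ruikedunkirkezn/ → ruikedungirkezn.
Rule 2 (regressive voicing assimilation): no segment meets the environment; /ruikedungirkezn/ is unchanged.
Rule 3 (intervocalic spirantization): /k/ is a stop between vowels /i/ and /e/, so it spirantizes to the fricative [x]. /d/ is a stop between vowels /e/ and /u/, so it spirantizes to the fricative [z]. /ruikedungirkezn/ → ruixezungirkezn.
Rule 4 (pre-rhotic lowering): /i/ is a high vowel immediately before /r/, so it lowers to [e]. /ruixezungirkezn/ → ruixezungerkezn.
Rule 5 (final cluster simplification): /n/ is the second consonant of a word-final cluster /zn/, so it deletes. /ruixezungerkezn/ → ruixezungerkez.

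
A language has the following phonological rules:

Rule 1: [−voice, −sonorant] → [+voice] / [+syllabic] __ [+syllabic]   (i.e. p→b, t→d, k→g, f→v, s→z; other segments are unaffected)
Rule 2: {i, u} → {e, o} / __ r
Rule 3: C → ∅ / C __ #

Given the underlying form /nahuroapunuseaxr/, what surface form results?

Rule 1 (intervocalic voicing): /p/ is a voiceless obstruent between vowels /a/ and /u/, so it voices to [b]. /s/ is a voiceless obstruent between vowels /u/ and /e/, so it voices to [z]. /nahuroapunuseaxr/ → nahuroabunuzeaxr.
Rule 2 (pre-rhotic lowering): /u/ is a high vowel immediately before /r/, so it lowers to [o]. /nahuroabunuzeaxr/ → nahoroabunuzeaxr.
Rule 3 (final cluster simplification): /r/ is the second consonant of a word-final cluster /xr/, so it deletes. /nahoroabunuzeaxr/ → nahoroabunuzeax.

nahoroabunuzeax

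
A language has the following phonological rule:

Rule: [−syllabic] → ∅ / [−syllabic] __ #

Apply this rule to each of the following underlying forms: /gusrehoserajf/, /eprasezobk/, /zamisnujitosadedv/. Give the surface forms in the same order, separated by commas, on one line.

/gusrehoserajf/: /f/ is the second consonant of a word-final cluster /jf/, so it deletes. → [gusrehoseraj].
/eprasezobk/: /k/ is the second consonant of a word-final cluster /bk/, so it deletes. → [eprasezob].
/zamisnujitosadedv/: /v/ is the second consonant of a word-final cluster /dv/, so it deletes. → [zamisnujitosaded].

gusrehoseraj, eprasezob, zamisnujitosaded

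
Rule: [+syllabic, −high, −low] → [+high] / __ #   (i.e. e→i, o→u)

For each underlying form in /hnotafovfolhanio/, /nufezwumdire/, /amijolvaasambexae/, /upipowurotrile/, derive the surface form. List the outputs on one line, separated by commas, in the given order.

hnotafovfolhaniu, nufezwumdiri, amijolvaasambexai, upipowurotrili

/hnotafovfolhanio/: /o/ is a mid vowel in word-final position, so it raises to [u]. → [hnotafovfolhaniu].
/nufezwumdire/: /e/ is a mid vowel in word-final position, so it raises to [i]. → [nufezwumdiri].
/amijolvaasambexae/: /e/ is a mid vowel in word-final position, so it raises to [i]. → [amijolvaasambexai].
/upipowurotrile/: /e/ is a mid vowel in word-final position, so it raises to [i]. → [upipowurotrili].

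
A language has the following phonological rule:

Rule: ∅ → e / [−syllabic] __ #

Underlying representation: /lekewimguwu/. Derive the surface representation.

lekewimguwu

No segment of /lekewimguwu/ meets the structural description of the rule, so the form surfaces unchanged.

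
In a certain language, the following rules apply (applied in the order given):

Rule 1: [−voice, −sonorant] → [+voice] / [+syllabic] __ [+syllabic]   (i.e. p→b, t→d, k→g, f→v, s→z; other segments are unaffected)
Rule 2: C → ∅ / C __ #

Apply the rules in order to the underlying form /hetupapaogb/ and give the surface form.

hedubabaog

Rule 1 (intervocalic voicing): /t/ is a voiceless obstruent between vowels /e/ and /u/, so it voices to [d]. /p/ is a voiceless obstruent between vowels /u/ and /a/, so it voices to [b]. /p/ is a voiceless obstruent between vowels /a/ and /a/, so it voices to [b]. /hetupapaogb/ → hedubabaogb.
Rule 2 (final cluster simplification): /b/ is the second consonant of a word-final cluster /gb/, so it deletes. /hedubabaogb/ → hedubabaog.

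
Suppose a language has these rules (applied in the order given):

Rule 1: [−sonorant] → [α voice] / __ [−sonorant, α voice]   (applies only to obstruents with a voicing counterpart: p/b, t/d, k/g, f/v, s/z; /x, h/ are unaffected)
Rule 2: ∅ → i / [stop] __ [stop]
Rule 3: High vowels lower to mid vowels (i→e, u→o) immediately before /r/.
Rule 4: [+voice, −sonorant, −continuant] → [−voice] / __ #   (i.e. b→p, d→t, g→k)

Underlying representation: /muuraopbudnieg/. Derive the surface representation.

muoraobibudniek

Rule 1 (regressive voicing assimilation): /p/ precedes the voiced obstruent /b/, so it voices to [b] by assimilation. /muuraopbudnieg/ → muuraobbudnieg.
Rule 2 (stop-cluster i-epenthesis): /b/ and /b/ form a stop–stop cluster, so [i] is inserted between them. /muuraobbudnieg/ → muuraobibudnieg.
Rule 3 (pre-rhotic lowering): /u/ is a high vowel immediately before /r/, so it lowers to [o]. /muuraobibudnieg/ → muoraobibudnieg.
Rule 4 (final devoicing): /g/ is a voiced stop in word-final position, so it devoices to [k]. /muoraobibudnieg/ → muoraobibudniek.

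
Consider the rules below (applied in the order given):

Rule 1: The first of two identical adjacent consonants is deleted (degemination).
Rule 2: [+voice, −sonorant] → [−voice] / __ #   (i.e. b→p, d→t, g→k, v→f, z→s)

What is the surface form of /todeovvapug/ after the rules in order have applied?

Rule 1 (degemination): /vv/ is a geminate; the first /v/ deletes. /todeovvapug/ → todeovapug.
Rule 2 (final devoicing): /g/ is a voiced obstruent in word-final position, so it devoices to [k]. /todeovapug/ → todeovapuk.

todeovapuk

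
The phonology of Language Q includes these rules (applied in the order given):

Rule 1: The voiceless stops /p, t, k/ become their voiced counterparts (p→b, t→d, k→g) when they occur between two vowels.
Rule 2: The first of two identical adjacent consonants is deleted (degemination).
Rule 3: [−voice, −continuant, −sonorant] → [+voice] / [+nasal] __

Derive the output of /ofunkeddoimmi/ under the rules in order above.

Rule 1 (intervocalic voicing): no segment meets the environment; /ofunkeddoimmi/ is unchanged.
Rule 2 (degemination): /dd/ is a geminate; the first /d/ deletes. /mm/ is a geminate; the first /m/ deletes. /ofunkeddoimmi/ → ofunkedoimi.
Rule 3 (post-nasal voicing): /k/ is a voiceless stop immediately after the nasal /n/, so it voices to [g]. /ofunkedoimi/ → ofungedoimi.

ofungedoimi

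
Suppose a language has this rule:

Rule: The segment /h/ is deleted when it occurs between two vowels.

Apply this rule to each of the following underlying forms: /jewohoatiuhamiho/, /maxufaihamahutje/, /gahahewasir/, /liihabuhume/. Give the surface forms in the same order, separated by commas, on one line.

/jewohoatiuhamiho/: /h/ occurs between vowels /o/ and /o/, so it deletes. /h/ occurs between vowels /u/ and /a/, so it deletes. /h/ occurs between vowels /i/ and /o/, so it deletes. → [jewooatiuamio].
/maxufaihamahutje/: /h/ occurs between vowels /i/ and /a/, so it deletes. /h/ occurs between vowels /a/ and /u/, so it deletes. → [maxufaiamautje].
/gahahewasir/: /h/ occurs between vowels /a/ and /a/, so it deletes. /h/ occurs between vowels /a/ and /e/, so it deletes. → [gaaewasir].
/liihabuhume/: /h/ occurs between vowels /i/ and /a/, so it deletes. /h/ occurs between vowels /u/ and /u/, so it deletes. → [liiabuume].

jewooatiuamio, maxufaiamautje, gaaewasir, liiabuume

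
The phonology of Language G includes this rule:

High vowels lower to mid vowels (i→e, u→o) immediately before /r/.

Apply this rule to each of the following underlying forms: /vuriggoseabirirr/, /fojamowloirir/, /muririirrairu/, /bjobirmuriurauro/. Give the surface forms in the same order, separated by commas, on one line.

/vuriggoseabirirr/: /u/ is a high vowel immediately before /r/, so it lowers to [o]. /i/ is a high vowel immediately before /r/, so it lowers to [e]. /i/ is a high vowel immediately before /r/, so it lowers to [e]. → [voriggoseabererr].
/fojamowloirir/: /i/ is a high vowel immediately before /r/, so it lowers to [e]. /i/ is a high vowel immediately before /r/, so it lowers to [e]. → [fojamowloerer].
/muririirrairu/: /u/ is a high vowel immediately before /r/, so it lowers to [o]. /i/ is a high vowel immediately before /r/, so it lowers to [e]. /i/ is a high vowel immediately before /r/, so it lowers to [e]. /i/ is a high vowel immediately before /r/, so it lowers to [e]. → [morerierraeru].
/bjobirmuriurauro/: /i/ is a high vowel immediately before /r/, so it lowers to [e]. /u/ is a high vowel immediately before /r/, so it lowers to [o]. /u/ is a high vowel immediately before /r/, so it lowers to [o]. /u/ is a high vowel immediately before /r/, so it lowers to [o]. → [bjobermorioraoro].

voriggoseabererr, fojamowloerer, morerierraeru, bjobermorioraoro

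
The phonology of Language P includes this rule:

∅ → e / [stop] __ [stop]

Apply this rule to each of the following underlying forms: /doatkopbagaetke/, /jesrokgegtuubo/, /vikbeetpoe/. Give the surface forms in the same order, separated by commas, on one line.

doatekopebagaeteke, jesrokegegetuubo, vikebeetepoe

/doatkopbagaetke/: /t/ and /k/ form a stop–stop cluster, so [e] is inserted between them. /p/ and /b/ form a stop–stop cluster, so [e] is inserted between them. /t/ and /k/ form a stop–stop cluster, so [e] is inserted between them. → [doatekopebagaeteke].
/jesrokgegtuubo/: /k/ and /g/ form a stop–stop cluster, so [e] is inserted between them. /g/ and /t/ form a stop–stop cluster, so [e] is inserted between them. → [jesrokegegetuubo].
/vikbeetpoe/: /k/ and /b/ form a stop–stop cluster, so [e] is inserted between them. /t/ and /p/ form a stop–stop cluster, so [e] is inserted between them. → [vikebeetepoe].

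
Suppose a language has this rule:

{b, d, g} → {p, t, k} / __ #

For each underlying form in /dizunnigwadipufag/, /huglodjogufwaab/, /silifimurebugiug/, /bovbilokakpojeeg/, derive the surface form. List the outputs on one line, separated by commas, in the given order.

/dizunnigwadipufag/: /g/ is a voiced stop in word-final position, so it devoices to [k]. → [dizunnigwadipufak].
/huglodjogufwaab/: /b/ is a voiced stop in word-final position, so it devoices to [p]. → [huglodjogufwaap].
/silifimurebugiug/: /g/ is a voiced stop in word-final position, so it devoices to [k]. → [silifimurebugiuk].
/bovbilokakpojeeg/: /g/ is a voiced stop in word-final position, so it devoices to [k]. → [bovbilokakpojeek].

dizunnigwadipufak, huglodjogufwaap, silifimurebugiuk, bovbilokakpojeek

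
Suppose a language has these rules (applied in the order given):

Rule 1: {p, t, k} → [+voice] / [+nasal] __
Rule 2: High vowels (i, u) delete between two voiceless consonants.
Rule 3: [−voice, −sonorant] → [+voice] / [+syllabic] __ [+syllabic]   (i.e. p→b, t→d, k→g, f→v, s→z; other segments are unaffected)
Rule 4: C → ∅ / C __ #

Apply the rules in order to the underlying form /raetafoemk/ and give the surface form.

Rule 1 (post-nasal voicing): /k/ is a voiceless stop immediately after the nasal /m/, so it voices to [g]. /raetafoemk/ → raetafoemg.
Rule 2 (high vowel syncope): no segment meets the environment; /raetafoemg/ is unchanged.
Rule 3 (intervocalic voicing): /t/ is a voiceless obstruent between vowels /e/ and /a/, so it voices to [d]. /f/ is a voiceless obstruent between vowels /a/ and /o/, so it voices to [v]. /raetafoemg/ → raedavoemg.
Rule 4 (final cluster simplification): /g/ is the second consonant of a word-final cluster /mg/, so it deletes. /raedavoemg/ → raedavoem.

raedavoem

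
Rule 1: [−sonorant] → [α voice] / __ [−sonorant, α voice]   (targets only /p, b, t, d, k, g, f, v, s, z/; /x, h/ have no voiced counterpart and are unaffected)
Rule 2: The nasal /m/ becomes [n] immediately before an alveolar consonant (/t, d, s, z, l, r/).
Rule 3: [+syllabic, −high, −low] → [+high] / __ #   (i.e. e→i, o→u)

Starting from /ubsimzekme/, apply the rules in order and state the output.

Rule 1 (regressive voicing assimilation): /b/ precedes the voiceless obstruent /s/, so it devoices to [p] by assimilation. /ubsimzekme/ → upsimzekme.
Rule 2 (nasal place assimilation): /m/ precedes the alveolar consonant /z/, so it assimilates in place to [n]. /upsimzekme/ → upsinzekme.
Rule 3 (final vowel raising): /e/ is a mid vowel in word-final position, so it raises to [i]. /upsinzekme/ → upsinzekmi.

upsinzekmi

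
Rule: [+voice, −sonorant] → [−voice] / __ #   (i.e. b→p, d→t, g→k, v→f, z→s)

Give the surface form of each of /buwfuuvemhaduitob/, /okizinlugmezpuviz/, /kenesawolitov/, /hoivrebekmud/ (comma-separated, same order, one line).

/buwfuuvemhaduitob/: /b/ is a voiced obstruent in word-final position, so it devoices to [p]. → [buwfuuvemhaduitop].
/okizinlugmezpuviz/: /z/ is a voiced obstruent in word-final position, so it devoices to [s]. → [okizinlugmezpuvis].
/kenesawolitov/: /v/ is a voiced obstruent in word-final position, so it devoices to [f]. → [kenesawolitof].
/hoivrebekmud/: /d/ is a voiced obstruent in word-final position, so it devoices to [t]. → [hoivrebekmut].

buwfuuvemhaduitop, okizinlugmezpuvis, kenesawolitof, hoivrebekmut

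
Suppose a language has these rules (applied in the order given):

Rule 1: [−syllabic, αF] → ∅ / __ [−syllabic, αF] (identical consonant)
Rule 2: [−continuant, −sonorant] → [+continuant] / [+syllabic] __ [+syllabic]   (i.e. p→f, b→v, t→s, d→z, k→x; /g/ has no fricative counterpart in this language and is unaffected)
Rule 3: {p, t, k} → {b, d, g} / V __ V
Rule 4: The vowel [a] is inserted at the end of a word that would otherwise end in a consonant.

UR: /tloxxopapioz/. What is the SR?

tloxofafioza

Rule 1 (degemination): /xx/ is a geminate; the first /x/ deletes. /tloxxopapioz/ → tloxopapioz.
Rule 2 (intervocalic spirantization): /p/ is a stop between vowels /o/ and /a/, so it spirantizes to the fricative [f]. /p/ is a stop between vowels /a/ and /i/, so it spirantizes to the fricative [f]. /tloxopapioz/ → tloxofafioz.
Rule 3 (intervocalic voicing): no segment meets the environment; /tloxofafioz/ is unchanged.
Rule 4 (final a-epenthesis): the form ends in the consonant /z/, so [a] is inserted word-finally. /tloxofafioz/ → tloxofafioza.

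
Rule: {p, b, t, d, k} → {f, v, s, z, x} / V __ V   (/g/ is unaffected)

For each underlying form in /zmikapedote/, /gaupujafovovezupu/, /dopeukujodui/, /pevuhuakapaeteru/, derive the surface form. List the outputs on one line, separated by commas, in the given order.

/zmikapedote/: /k/ is a stop between vowels /i/ and /a/, so it spirantizes to the fricative [x]. /p/ is a stop between vowels /a/ and /e/, so it spirantizes to the fricative [f]. /d/ is a stop between vowels /e/ and /o/, so it spirantizes to the fricative [z]. /t/ is a stop between vowels /o/ and /e/, so it spirantizes to the fricative [s]. → [zmixafezose].
/gaupujafovovezupu/: /p/ is a stop between vowels /u/ and /u/, so it spirantizes to the fricative [f]. /p/ is a stop between vowels /u/ and /u/, so it spirantizes to the fricative [f]. → [gaufujafovovezufu].
/dopeukujodui/: /p/ is a stop between vowels /o/ and /e/, so it spirantizes to the fricative [f]. /k/ is a stop between vowels /u/ and /u/, so it spirantizes to the fricative [x]. /d/ is a stop between vowels /o/ and /u/, so it spirantizes to the fricative [z]. → [dofeuxujozui].
/pevuhuakapaeteru/: /k/ is a stop between vowels /a/ and /a/, so it spirantizes to the fricative [x]. /p/ is a stop between vowels /a/ and /a/, so it spirantizes to the fricative [f]. /t/ is a stop between vowels /e/ and /e/, so it spirantizes to the fricative [s]. → [pevuhuaxafaeseru].

zmixafezose, gaufujafovovezufu, dofeuxujozui, pevuhuaxafaeseru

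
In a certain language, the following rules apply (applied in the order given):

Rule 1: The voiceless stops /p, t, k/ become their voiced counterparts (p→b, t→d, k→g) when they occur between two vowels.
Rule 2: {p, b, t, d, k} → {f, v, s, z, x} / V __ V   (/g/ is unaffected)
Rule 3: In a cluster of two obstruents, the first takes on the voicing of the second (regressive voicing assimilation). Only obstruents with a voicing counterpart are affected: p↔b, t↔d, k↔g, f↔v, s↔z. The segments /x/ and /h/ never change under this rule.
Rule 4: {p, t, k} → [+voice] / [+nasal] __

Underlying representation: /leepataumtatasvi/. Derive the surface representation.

Rule 1 (intervocalic voicing): /p/ is a voiceless stop between vowels /e/ and /a/, so it voices to [b]. /t/ is a voiceless stop between vowels /a/ and /a/, so it voices to [d]. /t/ is a voiceless stop between vowels /a/ and /a/, so it voices to [d]. /leepataumtatasvi/ → leebadaumtadasvi.
Rule 2 (intervocalic spirantization): /b/ is a stop between vowels /e/ and /a/, so it spirantizes to the fricative [v]. /d/ is a stop between vowels /a/ and /a/, so it spirantizes to the fricative [z]. /d/ is a stop between vowels /a/ and /a/, so it spirantizes to the fricative [z]. /leebadaumtadasvi/ → leevazaumtazasvi.
Rule 3 (regressive voicing assimilation): /s/ precedes the voiced obstruent /v/, so it voices to [z] by assimilation. /leevazaumtazasvi/ → leevazaumtazazvi.
Rule 4 (post-nasal voicing): /t/ is a voiceless stop immediately after the nasal /m/, so it voices to [d]. /leevazaumtazazvi/ → leevazaumdazazvi.

leevazaumdazazvi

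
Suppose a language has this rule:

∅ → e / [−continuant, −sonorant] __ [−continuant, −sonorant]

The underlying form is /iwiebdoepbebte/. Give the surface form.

iwiebedoepebebete

/b/ and /d/ form a stop–stop cluster, so [e] is inserted between them.
/p/ and /b/ form a stop–stop cluster, so [e] is inserted between them.
/b/ and /t/ form a stop–stop cluster, so [e] is inserted between them.
Surface form: [iwiebedoepebebete].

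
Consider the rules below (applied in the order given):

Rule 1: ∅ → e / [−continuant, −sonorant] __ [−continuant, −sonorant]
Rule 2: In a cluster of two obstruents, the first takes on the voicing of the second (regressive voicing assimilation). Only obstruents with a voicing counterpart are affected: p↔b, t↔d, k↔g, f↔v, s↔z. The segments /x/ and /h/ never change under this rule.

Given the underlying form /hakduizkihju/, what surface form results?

hakeduiskihju

Rule 1 (stop-cluster e-epenthesis): /k/ and /d/ form a stop–stop cluster, so [e] is inserted between them. /hakduizkihju/ → hakeduizkihju.
Rule 2 (regressive voicing assimilation): /z/ precedes the voiceless obstruent /k/, so it devoices to [s] by assimilation. /hakeduizkihju/ → hakeduiskihju.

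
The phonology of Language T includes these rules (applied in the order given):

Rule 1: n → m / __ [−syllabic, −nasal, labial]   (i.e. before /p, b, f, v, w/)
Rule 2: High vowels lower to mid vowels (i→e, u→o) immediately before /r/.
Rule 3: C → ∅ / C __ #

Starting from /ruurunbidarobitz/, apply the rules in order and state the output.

ruorumbidarobit

Rule 1 (nasal place assimilation): /n/ precedes the labial consonant /b/, so it assimilates in place to [m]. /ruurunbidarobitz/ → ruurumbidarobitz.
Rule 2 (pre-rhotic lowering): /u/ is a high vowel immediately before /r/, so it lowers to [o]. /ruurumbidarobitz/ → ruorumbidarobitz.
Rule 3 (final cluster simplification): /z/ is the second consonant of a word-final cluster /tz/, so it deletes. /ruorumbidarobitz/ → ruorumbidarobit.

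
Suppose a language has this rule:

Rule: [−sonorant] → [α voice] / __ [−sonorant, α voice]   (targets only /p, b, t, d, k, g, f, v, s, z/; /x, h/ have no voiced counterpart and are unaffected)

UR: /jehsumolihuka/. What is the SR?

jehsumolihuka

No segment of /jehsumolihuka/ meets the structural description of the rule, so the form surfaces unchanged.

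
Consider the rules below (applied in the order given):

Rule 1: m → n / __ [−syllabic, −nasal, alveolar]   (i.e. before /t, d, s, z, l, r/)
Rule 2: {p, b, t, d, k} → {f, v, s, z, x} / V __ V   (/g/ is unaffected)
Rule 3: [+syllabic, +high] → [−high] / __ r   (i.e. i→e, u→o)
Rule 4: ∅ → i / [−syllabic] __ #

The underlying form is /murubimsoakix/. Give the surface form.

Rule 1 (nasal place assimilation): /m/ precedes the alveolar consonant /s/, so it assimilates in place to [n]. /murubimsoakix/ → murubinsoakix.
Rule 2 (intervocalic spirantization): /b/ is a stop between vowels /u/ and /i/, so it spirantizes to the fricative [v]. /k/ is a stop between vowels /a/ and /i/, so it spirantizes to the fricative [x]. /murubinsoakix/ → muruvinsoaxix.
Rule 3 (pre-rhotic lowering): /u/ is a high vowel immediately before /r/, so it lowers to [o]. /muruvinsoaxix/ → moruvinsoaxix.
Rule 4 (final i-epenthesis): the form ends in the consonant /x/, so [i] is inserted word-finally. /moruvinsoaxix/ → moruvinsoaxixi.

moruvinsoaxixi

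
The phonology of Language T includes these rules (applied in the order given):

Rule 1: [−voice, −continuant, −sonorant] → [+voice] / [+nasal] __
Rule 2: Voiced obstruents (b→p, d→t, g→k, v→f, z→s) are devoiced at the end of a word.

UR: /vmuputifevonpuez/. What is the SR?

Rule 1 (post-nasal voicing): /p/ is a voiceless stop immediately after the nasal /n/, so it voices to [b]. /vmuputifevonpuez/ → vmuputifevonbuez.
Rule 2 (final devoicing): /z/ is a voiced obstruent in word-final position, so it devoices to [s]. /vmuputifevonbuez/ → vmuputifevonbues.

vmuputifevonbues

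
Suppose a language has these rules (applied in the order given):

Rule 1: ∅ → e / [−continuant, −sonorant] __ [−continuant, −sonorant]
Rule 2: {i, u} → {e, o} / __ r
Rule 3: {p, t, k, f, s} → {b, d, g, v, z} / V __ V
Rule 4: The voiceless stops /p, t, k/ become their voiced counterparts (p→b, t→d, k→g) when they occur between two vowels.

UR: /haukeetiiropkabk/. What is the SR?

haugeedierobegabek

Rule 1 (stop-cluster e-epenthesis): /p/ and /k/ form a stop–stop cluster, so [e] is inserted between them. /b/ and /k/ form a stop–stop cluster, so [e] is inserted between them. /haukeetiiropkabk/ → haukeetiiropekabek.
Rule 2 (pre-rhotic lowering): /i/ is a high vowel immediately before /r/, so it lowers to [e]. /haukeetiiropekabek/ → haukeetieropekabek.
Rule 3 (intervocalic voicing): /k/ is a voiceless obstruent between vowels /u/ and /e/, so it voices to [g]. /t/ is a voiceless obstruent between vowels /e/ and /i/, so it voices to [d]. /p/ is a voiceless obstruent between vowels /o/ and /e/, so it voices to [b]. /k/ is a voiceless obstruent between vowels /e/ and /a/, so it voices to [g]. /haukeetieropekabek/ → haugeedierobegabek.
Rule 4 (intervocalic voicing): no segment meets the environment; /haugeedierobegabek/ is unchanged.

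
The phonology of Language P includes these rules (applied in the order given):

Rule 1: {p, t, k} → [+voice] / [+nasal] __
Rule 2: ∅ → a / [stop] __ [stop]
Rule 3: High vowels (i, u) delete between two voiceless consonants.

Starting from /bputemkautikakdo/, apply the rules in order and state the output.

baptemgautkakado

Rule 1 (post-nasal voicing): /k/ is a voiceless stop immediately after the nasal /m/, so it voices to [g]. /bputemkautikakdo/ → bputemgautikakdo.
Rule 2 (stop-cluster a-epenthesis): /b/ and /p/ form a stop–stop cluster, so [a] is inserted between them. /k/ and /d/ form a stop–stop cluster, so [a] is inserted between them. /bputemgautikakdo/ → baputemgautikakado.
Rule 3 (high vowel syncope): /u/ is a high vowel flanked by voiceless consonants /p/ and /t/, so it deletes. /i/ is a high vowel flanked by voiceless consonants /t/ and /k/, so it deletes. /baputemgautikakado/ → baptemgautkakado.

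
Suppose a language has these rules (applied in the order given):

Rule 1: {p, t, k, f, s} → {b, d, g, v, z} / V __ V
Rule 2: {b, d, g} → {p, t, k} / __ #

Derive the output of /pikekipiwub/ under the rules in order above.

Rule 1 (intervocalic voicing): /k/ is a voiceless obstruent between vowels /i/ and /e/, so it voices to [g]. /k/ is a voiceless obstruent between vowels /e/ and /i/, so it voices to [g]. /p/ is a voiceless obstruent between vowels /i/ and /i/, so it voices to [b]. /pikekipiwub/ → pigegibiwub.
Rule 2 (final devoicing): /b/ is a voiced stop in word-final position, so it devoices to [p]. /pigegibiwub/ → pigegibiwup.

pigegibiwup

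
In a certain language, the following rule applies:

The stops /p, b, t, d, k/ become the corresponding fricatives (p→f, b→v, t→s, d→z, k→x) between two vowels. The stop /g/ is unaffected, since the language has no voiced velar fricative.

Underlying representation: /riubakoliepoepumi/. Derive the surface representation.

riuvaxoliefoefumi

/b/ is a stop between vowels /u/ and /a/, so it spirantizes to the fricative [v].
/k/ is a stop between vowels /a/ and /o/, so it spirantizes to the fricative [x].
/p/ is a stop between vowels /e/ and /o/, so it spirantizes to the fricative [f].
/p/ is a stop between vowels /e/ and /u/, so it spirantizes to the fricative [f].
Surface form: [riuvaxoliefoefumi].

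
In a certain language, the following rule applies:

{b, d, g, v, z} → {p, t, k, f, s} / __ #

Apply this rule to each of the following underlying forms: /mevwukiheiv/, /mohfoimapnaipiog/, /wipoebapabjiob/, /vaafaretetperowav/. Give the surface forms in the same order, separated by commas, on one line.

mevwukiheif, mohfoimapnaipiok, wipoebapabjiop, vaafaretetperowaf

/mevwukiheiv/: /v/ is a voiced obstruent in word-final position, so it devoices to [f]. → [mevwukiheif].
/mohfoimapnaipiog/: /g/ is a voiced obstruent in word-final position, so it devoices to [k]. → [mohfoimapnaipiok].
/wipoebapabjiob/: /b/ is a voiced obstruent in word-final position, so it devoices to [p]. → [wipoebapabjiop].
/vaafaretetperowav/: /v/ is a voiced obstruent in word-final position, so it devoices to [f]. → [vaafaretetperowaf].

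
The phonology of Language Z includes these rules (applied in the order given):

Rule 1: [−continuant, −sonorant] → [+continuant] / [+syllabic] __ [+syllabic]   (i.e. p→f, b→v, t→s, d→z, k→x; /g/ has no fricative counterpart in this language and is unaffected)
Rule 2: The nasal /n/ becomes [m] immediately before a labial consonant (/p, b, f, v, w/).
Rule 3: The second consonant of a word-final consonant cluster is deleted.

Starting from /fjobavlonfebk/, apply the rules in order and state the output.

Rule 1 (intervocalic spirantization): /b/ is a stop between vowels /o/ and /a/, so it spirantizes to the fricative [v]. /fjobavlonfebk/ → fjovavlonfebk.
Rule 2 (nasal place assimilation): /n/ precedes the labial consonant /f/, so it assimilates in place to [m]. /fjovavlonfebk/ → fjovavlomfebk.
Rule 3 (final cluster simplification): /k/ is the second consonant of a word-final cluster /bk/, so it deletes. /fjovavlomfebk/ → fjovavlomfeb.

fjovavlomfeb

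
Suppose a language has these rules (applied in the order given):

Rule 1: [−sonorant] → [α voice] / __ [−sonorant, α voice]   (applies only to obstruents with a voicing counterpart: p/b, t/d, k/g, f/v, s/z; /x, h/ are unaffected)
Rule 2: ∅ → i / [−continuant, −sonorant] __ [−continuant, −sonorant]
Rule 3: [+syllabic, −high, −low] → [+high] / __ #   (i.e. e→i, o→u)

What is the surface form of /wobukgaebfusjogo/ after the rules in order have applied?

Rule 1 (regressive voicing assimilation): /k/ precedes the voiced obstruent /g/, so it voices to [g] by assimilation. /b/ precedes the voiceless obstruent /f/, so it devoices to [p] by assimilation. /wobukgaebfusjogo/ → wobuggaepfusjogo.
Rule 2 (stop-cluster i-epenthesis): /g/ and /g/ form a stop–stop cluster, so [i] is inserted between them. /wobuggaepfusjogo/ → wobugigaepfusjogo.
Rule 3 (final vowel raising): /o/ is a mid vowel in word-final position, so it raises to [u]. /wobugigaepfusjogo/ → wobugigaepfusjogu.

wobugigaepfusjogu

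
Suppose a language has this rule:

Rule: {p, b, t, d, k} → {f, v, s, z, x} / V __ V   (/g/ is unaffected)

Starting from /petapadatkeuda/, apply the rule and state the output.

pesafazatkeuza

Scanning /petapadatkeuda/: /p/ at position 1 is not in the conditioning environment; /t/ is a stop between vowels /e/ and /a/, so it spirantizes to the fricative [s]; /p/ is a stop between vowels /a/ and /a/, so it spirantizes to the fricative [f]; /d/ is a stop between vowels /a/ and /a/, so it spirantizes to the fricative [z]; /t/ at position 9 is not in the conditioning environment; /k/ at position 10 is not in the conditioning environment; /d/ is a stop between vowels /u/ and /a/, so it spirantizes to the fricative [z].
Result: [pesafazatkeuza].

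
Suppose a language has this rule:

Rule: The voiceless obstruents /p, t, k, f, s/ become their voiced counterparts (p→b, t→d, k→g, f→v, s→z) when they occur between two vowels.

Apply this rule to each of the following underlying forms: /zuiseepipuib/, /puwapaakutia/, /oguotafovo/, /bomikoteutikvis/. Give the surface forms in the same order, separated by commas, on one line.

/zuiseepipuib/: /s/ is a voiceless obstruent between vowels /i/ and /e/, so it voices to [z]. /p/ is a voiceless obstruent between vowels /e/ and /i/, so it voices to [b]. /p/ is a voiceless obstruent between vowels /i/ and /u/, so it voices to [b]. → [zuizeebibuib].
/puwapaakutia/: /p/ is a voiceless obstruent between vowels /a/ and /a/, so it voices to [b]. /k/ is a voiceless obstruent between vowels /a/ and /u/, so it voices to [g]. /t/ is a voiceless obstruent between vowels /u/ and /i/, so it voices to [d]. → [puwabaagudia].
/oguotafovo/: /t/ is a voiceless obstruent between vowels /o/ and /a/, so it voices to [d]. /f/ is a voiceless obstruent between vowels /a/ and /o/, so it voices to [v]. → [oguodavovo].
/bomikoteutikvis/: /k/ is a voiceless obstruent between vowels /i/ and /o/, so it voices to [g]. /t/ is a voiceless obstruent between vowels /o/ and /e/, so it voices to [d]. /t/ is a voiceless obstruent between vowels /u/ and /i/, so it voices to [d]. → [bomigodeudikvis].

zuizeebibuib, puwabaagudia, oguodavovo, bomigodeudikvis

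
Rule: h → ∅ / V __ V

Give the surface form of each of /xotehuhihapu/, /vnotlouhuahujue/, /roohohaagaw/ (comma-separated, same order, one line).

xoteuiapu, vnotlouuaujue, roooaagaw

/xotehuhihapu/: /h/ occurs between vowels /e/ and /u/, so it deletes. /h/ occurs between vowels /u/ and /i/, so it deletes. /h/ occurs between vowels /i/ and /a/, so it deletes. → [xoteuiapu].
/vnotlouhuahujue/: /h/ occurs between vowels /u/ and /u/, so it deletes. /h/ occurs between vowels /a/ and /u/, so it deletes. → [vnotlouuaujue].
/roohohaagaw/: /h/ occurs between vowels /o/ and /o/, so it deletes. /h/ occurs between vowels /o/ and /a/, so it deletes. → [roooaagaw].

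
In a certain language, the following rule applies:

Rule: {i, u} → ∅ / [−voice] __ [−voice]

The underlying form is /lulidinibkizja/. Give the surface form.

lulidinibkizja

No segment of /lulidinibkizja/ meets the structural description of the rule, so the form surfaces unchanged.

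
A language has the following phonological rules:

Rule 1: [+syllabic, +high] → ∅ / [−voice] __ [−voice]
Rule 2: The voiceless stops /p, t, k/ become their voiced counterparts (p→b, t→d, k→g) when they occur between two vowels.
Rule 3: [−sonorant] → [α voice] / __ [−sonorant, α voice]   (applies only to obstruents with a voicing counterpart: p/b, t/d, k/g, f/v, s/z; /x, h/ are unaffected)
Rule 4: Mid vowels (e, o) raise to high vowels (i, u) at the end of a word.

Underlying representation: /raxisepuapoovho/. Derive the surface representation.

Rule 1 (high vowel syncope): /i/ is a high vowel flanked by voiceless consonants /x/ and /s/, so it deletes. /raxisepuapoovho/ → raxsepuapoovho.
Rule 2 (intervocalic voicing): /p/ is a voiceless stop between vowels /e/ and /u/, so it voices to [b]. /p/ is a voiceless stop between vowels /a/ and /o/, so it voices to [b]. /raxsepuapoovho/ → raxsebuaboovho.
Rule 3 (regressive voicing assimilation): /v/ precedes the voiceless obstruent /h/, so it devoices to [f] by assimilation. /raxsebuaboovho/ → raxsebuaboofho.
Rule 4 (final vowel raising): /o/ is a mid vowel in word-final position, so it raises to [u]. /raxsebuaboofho/ → raxsebuaboofhu.

raxsebuaboofhu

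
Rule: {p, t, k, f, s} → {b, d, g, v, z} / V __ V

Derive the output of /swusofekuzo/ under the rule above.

swuzoveguzo

Scanning /swusofekuzo/: /s/ at position 1 is not in the conditioning environment; /s/ is a voiceless obstruent between vowels /u/ and /o/, so it voices to [z]; /f/ is a voiceless obstruent between vowels /o/ and /e/, so it voices to [v]; /k/ is a voiceless obstruent between vowels /e/ and /u/, so it voices to [g].
Result: [swuzoveguzo].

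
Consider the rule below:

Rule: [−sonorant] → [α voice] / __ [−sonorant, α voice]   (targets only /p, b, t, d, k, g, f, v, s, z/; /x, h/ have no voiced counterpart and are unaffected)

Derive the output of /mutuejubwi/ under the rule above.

No segment of /mutuejubwi/ meets the structural description of the rule, so the form surfaces unchanged.

mutuejubwi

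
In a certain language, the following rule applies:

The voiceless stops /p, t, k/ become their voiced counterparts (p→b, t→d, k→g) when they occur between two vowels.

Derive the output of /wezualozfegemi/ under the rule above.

No segment of /wezualozfegemi/ meets the structural description of the rule, so the form surfaces unchanged.

wezualozfegemi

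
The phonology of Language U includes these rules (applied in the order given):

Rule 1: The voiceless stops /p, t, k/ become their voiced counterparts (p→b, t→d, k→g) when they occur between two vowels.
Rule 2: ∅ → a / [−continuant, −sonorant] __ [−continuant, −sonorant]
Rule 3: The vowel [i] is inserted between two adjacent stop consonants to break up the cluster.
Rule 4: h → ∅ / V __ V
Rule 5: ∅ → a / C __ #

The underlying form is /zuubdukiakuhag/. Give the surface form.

zuubadugiaguaga

Rule 1 (intervocalic voicing): /k/ is a voiceless stop between vowels /u/ and /i/, so it voices to [g]. /k/ is a voiceless stop between vowels /a/ and /u/, so it voices to [g]. /zuubdukiakuhag/ → zuubdugiaguhag.
Rule 2 (stop-cluster a-epenthesis): /b/ and /d/ form a stop–stop cluster, so [a] is inserted between them. /zuubdugiaguhag/ → zuubadugiaguhag.
Rule 3 (stop-cluster i-epenthesis): no segment meets the environment; /zuubadugiaguhag/ is unchanged.
Rule 4 (intervocalic h-deletion): /h/ occurs between vowels /u/ and /a/, so it deletes. /zuubadugiaguhag/ → zuubadugiaguag.
Rule 5 (final a-epenthesis): the form ends in the consonant /g/, so [a] is inserted word-finally. /zuubadugiaguag/ → zuubadugiaguaga.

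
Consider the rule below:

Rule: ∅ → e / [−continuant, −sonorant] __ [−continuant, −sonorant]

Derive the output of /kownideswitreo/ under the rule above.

kownideswitreo

No segment of /kownideswitreo/ meets the structural description of the rule, so the form surfaces unchanged.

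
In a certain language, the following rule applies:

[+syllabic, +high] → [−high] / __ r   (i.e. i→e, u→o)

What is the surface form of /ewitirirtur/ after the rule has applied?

ewiterertor

/i/ is a high vowel immediately before /r/, so it lowers to [e].
/i/ is a high vowel immediately before /r/, so it lowers to [e].
/u/ is a high vowel immediately before /r/, so it lowers to [o].
Surface form: [ewiterertor].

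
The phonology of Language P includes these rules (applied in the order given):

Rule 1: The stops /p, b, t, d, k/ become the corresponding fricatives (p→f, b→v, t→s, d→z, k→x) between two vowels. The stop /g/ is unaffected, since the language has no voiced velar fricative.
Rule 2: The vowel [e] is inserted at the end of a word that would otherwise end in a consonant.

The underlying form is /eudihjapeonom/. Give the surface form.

euzihjafeonome

Rule 1 (intervocalic spirantization): /d/ is a stop between vowels /u/ and /i/, so it spirantizes to the fricative [z]. /p/ is a stop between vowels /a/ and /e/, so it spirantizes to the fricative [f]. /eudihjapeonom/ → euzihjafeonom.
Rule 2 (final e-epenthesis): the form ends in the consonant /m/, so [e] is inserted word-finally. /euzihjafeonom/ → euzihjafeonome.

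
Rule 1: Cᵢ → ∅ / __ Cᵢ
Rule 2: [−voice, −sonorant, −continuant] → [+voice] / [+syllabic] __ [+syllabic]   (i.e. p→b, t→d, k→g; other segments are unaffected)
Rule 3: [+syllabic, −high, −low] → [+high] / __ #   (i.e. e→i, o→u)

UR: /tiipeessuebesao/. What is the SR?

tiibeesuebesau

Rule 1 (degemination): /ss/ is a geminate; the first /s/ deletes. /tiipeessuebesao/ → tiipeesuebesao.
Rule 2 (intervocalic voicing): /p/ is a voiceless stop between vowels /i/ and /e/, so it voices to [b]. /tiipeesuebesao/ → tiibeesuebesao.
Rule 3 (final vowel raising): /o/ is a mid vowel in word-final position, so it raises to [u]. /tiibeesuebesao/ → tiibeesuebesau.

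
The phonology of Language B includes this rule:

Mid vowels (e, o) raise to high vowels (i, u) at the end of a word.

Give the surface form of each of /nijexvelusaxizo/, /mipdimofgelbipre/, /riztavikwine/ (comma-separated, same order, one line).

nijexvelusaxizu, mipdimofgelbipri, riztavikwini

/nijexvelusaxizo/: /o/ is a mid vowel in word-final position, so it raises to [u]. → [nijexvelusaxizu].
/mipdimofgelbipre/: /e/ is a mid vowel in word-final position, so it raises to [i]. → [mipdimofgelbipri].
/riztavikwine/: /e/ is a mid vowel in word-final position, so it raises to [i]. → [riztavikwini].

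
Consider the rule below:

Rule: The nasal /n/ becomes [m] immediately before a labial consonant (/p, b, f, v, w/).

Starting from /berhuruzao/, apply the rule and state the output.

No segment of /berhuruzao/ meets the structural description of the rule, so the form surfaces unchanged.

berhuruzao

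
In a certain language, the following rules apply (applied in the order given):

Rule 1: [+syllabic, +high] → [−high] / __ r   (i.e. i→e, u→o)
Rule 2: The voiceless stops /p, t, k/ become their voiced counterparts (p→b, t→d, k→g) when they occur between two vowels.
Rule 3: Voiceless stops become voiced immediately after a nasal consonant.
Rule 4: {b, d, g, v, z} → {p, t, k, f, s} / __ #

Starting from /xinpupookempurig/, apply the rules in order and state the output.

xinbuboogemborik

Rule 1 (pre-rhotic lowering): /u/ is a high vowel immediately before /r/, so it lowers to [o]. /xinpupookempurig/ → xinpupookemporig.
Rule 2 (intervocalic voicing): /p/ is a voiceless stop between vowels /u/ and /o/, so it voices to [b]. /k/ is a voiceless stop between vowels /o/ and /e/, so it voices to [g]. /xinpupookemporig/ → xinpuboogemporig.
Rule 3 (post-nasal voicing): /p/ is a voiceless stop immediately after the nasal /n/, so it voices to [b]. /p/ is a voiceless stop immediately after the nasal /m/, so it voices to [b]. /xinpuboogemporig/ → xinbuboogemborig.
Rule 4 (final devoicing): /g/ is a voiced obstruent in word-final position, so it devoices to [k]. /xinbuboogemborig/ → xinbuboogemborik.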